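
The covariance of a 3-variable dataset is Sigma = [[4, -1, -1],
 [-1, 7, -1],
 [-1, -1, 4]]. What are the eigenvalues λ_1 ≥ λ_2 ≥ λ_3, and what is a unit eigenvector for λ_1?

Step 1 — characteristic polynomial p(λ) = det(λI - Sigma) = λ³ - tr·λ² + c_1·λ - det, where tr = trace, c_1 = sum of the principal 2×2 minors, det = det(Sigma):
  tr = 4 + 7 + 4 = 15,
  c_1 = (4·7 - (-1)²) + (4·4 - (-1)²) + (7·4 - (-1)²) = 27 + 15 + 27 = 69,
  det = 4·(7·4 - (-1)²) - (-1)·((-1)·4 - (-1)·(-1)) + (-1)·((-1)·(-1) - 7·(-1)) = 4·(27) - (-1)·(-5) + (-1)·(8) = 95.
  So p(λ) = λ³ - 15λ² + 69λ - 95.
Step 2 — look for an integer root (rational root theorem: any rational root is an integer divisor of 95). Testing λ = 5:
  p(5) = 125 - 375 + 345 - 95 = 0  ✓
  Dividing out (λ - 5): p(λ) = (λ - 5)(λ² - 10λ + 19).
Step 3 — remaining eigenvalues from the quadratic λ² - 10λ + 19 = 0:
  Δ = 10² - 4·19 = 100 - 76 = 24,  λ = (10 ± √24)/2 = (10 ± 4.899)/2 ≈ 7.4495 or 2.5505.
  Sorted: λ_1 = 7.4495,  λ_2 = 5,  λ_3 = 2.5505  (check: sum = 15 = tr ✓).

Step 4 — unit eigenvector for λ_1 ≈ 7.4495: v spans the null space of (Sigma - λ_1 I), whose rows are
  r_1 = (-3.4495, -1, -1),  r_2 = (-1, -0.4495, -1),  r_3 = (-1, -1, -3.4495).
  v is orthogonal to every row, so take v ∝ r_1 × r_2 = ((-1)·(-1) - (-1)·(-0.4495), (-1)·(-1) - (-3.4495)·(-1), (-3.4495)·(-0.4495) - (-1)·(-1)) ≈ (0.5505, -2.4495, 0.5505).
  Let u = (0.5505, -2.4495, 0.5505).
  ||u|| = √((0.5505)² + (-2.4495)² + (0.5505)²) = √(6.6061) ≈ 2.5702,  v_1 = u/||u|| ≈ (0.2142, -0.953, 0.2142) (||v_1|| = 1).

λ_1 = 7.4495,  λ_2 = 5,  λ_3 = 2.5505;  v_1 ≈ (0.2142, -0.953, 0.2142)


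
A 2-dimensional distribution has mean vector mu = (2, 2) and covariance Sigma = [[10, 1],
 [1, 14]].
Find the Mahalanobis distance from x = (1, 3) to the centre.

Step 1 — centre the observation: (x - mu) = (-1, 1).

Step 2 — invert Sigma. det(Sigma) = 10·14 - (1)² = 139.
  Sigma^{-1} = (1/det) · [[d, -b], [-b, a]] = [[0.1007, -0.0072],
 [-0.0072, 0.0719]].

Step 3 — form the quadratic (x - mu)^T · Sigma^{-1} · (x - mu):
  Sigma^{-1} · (x - mu) = (-0.1079, 0.0791).
  (x - mu)^T · [Sigma^{-1} · (x - mu)] = (-1)·(-0.1079) + (1)·(0.0791) = 0.1871.

Step 4 — take square root: d = √(0.1871) ≈ 0.4325.

d(x, mu) = √(0.1871) ≈ 0.4325


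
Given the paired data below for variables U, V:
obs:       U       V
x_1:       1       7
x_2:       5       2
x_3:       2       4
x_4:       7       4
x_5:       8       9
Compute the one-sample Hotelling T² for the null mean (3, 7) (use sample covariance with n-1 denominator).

Step 1 — sample mean vector:
  mean(U) = (1 + 5 + 2 + 7 + 8) / 5 = 23/5 = 4.6
  mean(V) = (7 + 2 + 4 + 4 + 9) / 5 = 26/5 = 5.2
  x̄ = (4.6, 5.2),  deviation x̄ - mu_0 = (4.6, 5.2) - (3, 7) = (1.6, -1.8).

Step 2 — sample covariance matrix, S[i,j] = (1/(n-1)) · Σ_k (x_{k,i} - mean_i) · (x_{k,j} - mean_j), divisor n-1 = 4:
  S[U,U] = ((-3.6)·(-3.6) + (0.4)·(0.4) + (-2.6)·(-2.6) + (2.4)·(2.4) + (3.4)·(3.4)) / 4 = 37.2/4 = 9.3
  S[U,V] = ((-3.6)·(1.8) + (0.4)·(-3.2) + (-2.6)·(-1.2) + (2.4)·(-1.2) + (3.4)·(3.8)) / 4 = 5.4/4 = 1.35
  S[V,V] = ((1.8)·(1.8) + (-3.2)·(-3.2) + (-1.2)·(-1.2) + (-1.2)·(-1.2) + (3.8)·(3.8)) / 4 = 30.8/4 = 7.7
  S = [[9.3, 1.35],
 [1.35, 7.7]].

Step 3 — invert S. det(S) = 9.3·7.7 - (1.35)² = 69.7875.
  S^{-1} = (1/det) · [[d, -b], [-b, a]] = [[0.1103, -0.0193],
 [-0.0193, 0.1333]].

Step 4 — quadratic form (x̄ - mu_0)^T · S^{-1} · (x̄ - mu_0):
  S^{-1} · (x̄ - mu_0) = (0.2114, -0.2708),
  (x̄ - mu_0)^T · [...] = (1.6)·(0.2114) + (-1.8)·(-0.2708) = 0.8256.

Step 5 — scale by n: T² = 5 · 0.8256 = 4.1282.

T² ≈ 4.1282


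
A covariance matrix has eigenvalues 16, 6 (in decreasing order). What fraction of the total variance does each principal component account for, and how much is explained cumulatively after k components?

Step 1 — total variance = trace(Sigma) = Σ λ_i = 16 + 6 = 22.

Step 2 — fraction explained by component i = λ_i / Σ λ:
  PC1: 16/22 = 0.7273
  PC2: 6/22 = 0.2727

Step 3 — cumulative fraction after k components = (λ_1 + ... + λ_k) / Σ λ:
  k = 1: 16/22 = 0.7273
  k = 2: (16 + 6)/22 = 22/22 = 1

Summary (fraction, with percent):

explained: PC1 0.7273 (72.73%), PC2 0.2727 (27.27%);  cumulative: 0.7273, 1


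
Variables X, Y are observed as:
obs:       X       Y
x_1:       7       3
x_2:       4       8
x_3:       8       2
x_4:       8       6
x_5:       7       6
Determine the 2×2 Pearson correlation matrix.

Step 1 — column means:
  mean(X) = (7 + 4 + 8 + 8 + 7) / 5 = 34/5 = 6.8
  mean(Y) = (3 + 8 + 2 + 6 + 6) / 5 = 25/5 = 5

Step 2 — sample variances and covariances s[i,j] = (1/(n-1)) · Σ_k (x_{k,i} - mean_i) · (x_{k,j} - mean_j), with n-1 = 4:
  s[X,X] = ((0.2)·(0.2) + (-2.8)·(-2.8) + (1.2)·(1.2) + (1.2)·(1.2) + (0.2)·(0.2)) / 4 = 10.8/4 = 2.7
  s[X,Y] = ((0.2)·(-2) + (-2.8)·(3) + (1.2)·(-3) + (1.2)·(1) + (0.2)·(1)) / 4 = -11/4 = -2.75
  s[Y,Y] = ((-2)·(-2) + (3)·(3) + (-3)·(-3) + (1)·(1) + (1)·(1)) / 4 = 24/4 = 6
  Sample standard deviations s_i = √(s[i,i]):
  s(X) = √(2.7) = 1.6432
  s(Y) = √(6) = 2.4495

Step 3 — r_{ij} = s_{ij} / (s_i · s_j):
  r[X,X] = 1 (diagonal).
  r[X,Y] = -2.75 / (1.6432 · 2.4495) = -2.75 / 4.0249 = -0.6832
  r[Y,Y] = 1 (diagonal).

R is symmetric with unit diagonal. Assembling:

R = [[1, -0.6832],
 [-0.6832, 1]]


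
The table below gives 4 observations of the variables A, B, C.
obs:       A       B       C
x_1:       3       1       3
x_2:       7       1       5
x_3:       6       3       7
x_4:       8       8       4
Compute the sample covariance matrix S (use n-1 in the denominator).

Step 1 — column means:
  mean(A) = (3 + 7 + 6 + 8) / 4 = 24/4 = 6
  mean(B) = (1 + 1 + 3 + 8) / 4 = 13/4 = 3.25
  mean(C) = (3 + 5 + 7 + 4) / 4 = 19/4 = 4.75

Step 2 — sample covariance S[i,j] = (1/(n-1)) · Σ_k (x_{k,i} - mean_i) · (x_{k,j} - mean_j), with n-1 = 3.
  S[A,A] = ((-3)·(-3) + (1)·(1) + (0)·(0) + (2)·(2)) / 3 = 14/3 = 4.6667
  S[A,B] = ((-3)·(-2.25) + (1)·(-2.25) + (0)·(-0.25) + (2)·(4.75)) / 3 = 14/3 = 4.6667
  S[A,C] = ((-3)·(-1.75) + (1)·(0.25) + (0)·(2.25) + (2)·(-0.75)) / 3 = 4/3 = 1.3333
  S[B,B] = ((-2.25)·(-2.25) + (-2.25)·(-2.25) + (-0.25)·(-0.25) + (4.75)·(4.75)) / 3 = 32.75/3 = 10.9167
  S[B,C] = ((-2.25)·(-1.75) + (-2.25)·(0.25) + (-0.25)·(2.25) + (4.75)·(-0.75)) / 3 = -0.75/3 = -0.25
  S[C,C] = ((-1.75)·(-1.75) + (0.25)·(0.25) + (2.25)·(2.25) + (-0.75)·(-0.75)) / 3 = 8.75/3 = 2.9167

S is symmetric (S[j,i] = S[i,j]). Assembling:

S = [[4.6667, 4.6667, 1.3333],
 [4.6667, 10.9167, -0.25],
 [1.3333, -0.25, 2.9167]]


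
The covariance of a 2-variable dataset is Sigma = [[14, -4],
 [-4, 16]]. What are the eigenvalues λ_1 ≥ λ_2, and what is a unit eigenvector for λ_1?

Step 1 — characteristic polynomial of 2×2 Sigma:
  det(Sigma - λI) = λ² - trace · λ + det = 0.
  trace = 14 + 16 = 30, det = 14·16 - (-4)² = 208.
Step 2 — discriminant:
  Δ = trace² - 4·det = 900 - 832 = 68.
Step 3 — eigenvalues:
  λ = (trace ± √Δ)/2 = (30 ± 8.2462)/2,
  λ_1 = 19.1231,  λ_2 = 10.8769.

Step 4 — unit eigenvector for λ_1: solve (Sigma - λ_1 I)v = 0. First row:
  (14 - 19.1231)·v_x + (-4)·v_y = 0, i.e. (-5.1231)·v_x + (-4)·v_y = 0,
  so v ∝ (b, λ_1 - a) = (-4, 5.1231); multiply by -1 so the first entry is positive: u = (4, -5.1231).
  ||u|| = √((4)² + (-5.1231)²) = √(42.2462) ≈ 6.4997,
  v_1 = u/||u|| ≈ (0.6154, -0.7882) (||v_1|| = 1).

λ_1 = 19.1231,  λ_2 = 10.8769;  v_1 ≈ (0.6154, -0.7882)


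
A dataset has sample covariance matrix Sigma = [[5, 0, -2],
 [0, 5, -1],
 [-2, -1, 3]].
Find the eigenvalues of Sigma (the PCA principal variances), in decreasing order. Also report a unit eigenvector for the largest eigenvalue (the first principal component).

Step 1 — characteristic polynomial p(λ) = det(λI - Sigma) = λ³ - tr·λ² + c_1·λ - det, where tr = trace, c_1 = sum of the principal 2×2 minors, det = det(Sigma):
  tr = 5 + 5 + 3 = 13,
  c_1 = (5·5 - (0)²) + (5·3 - (-2)²) + (5·3 - (-1)²) = 25 + 11 + 14 = 50,
  det = 5·(5·3 - (-1)²) - (0)·((0)·3 - (-1)·(-2)) + (-2)·((0)·(-1) - 5·(-2)) = 5·(14) - (0)·(-2) + (-2)·(10) = 50.
  So p(λ) = λ³ - 13λ² + 50λ - 50.
Step 2 — look for an integer root (rational root theorem: any rational root is an integer divisor of 50). Testing λ = 5:
  p(5) = 125 - 325 + 250 - 50 = 0  ✓
  Dividing out (λ - 5): p(λ) = (λ - 5)(λ² - 8λ + 10).
Step 3 — remaining eigenvalues from the quadratic λ² - 8λ + 10 = 0:
  Δ = 8² - 4·10 = 64 - 40 = 24,  λ = (8 ± √24)/2 = (8 ± 4.899)/2 ≈ 6.4495 or 1.5505.
  Sorted: λ_1 = 6.4495,  λ_2 = 5,  λ_3 = 1.5505  (check: sum = 13 = tr ✓).

Step 4 — unit eigenvector for λ_1 ≈ 6.4495: v spans the null space of (Sigma - λ_1 I), whose rows are
  r_1 = (-1.4495, 0, -2),  r_2 = (0, -1.4495, -1),  r_3 = (-2, -1, -3.4495).
  v is orthogonal to every row, so take v ∝ r_1 × r_2 = ((0)·(-1) - (-2)·(-1.4495), (-2)·(0) - (-1.4495)·(-1), (-1.4495)·(-1.4495) - (0)·(0)) ≈ (-2.899, -1.4495, 2.101).
  Rescale (multiply by -1 so the first nonzero entry is positive): u = (2.899, 1.4495, -2.101).
  ||u|| = √((2.899)² + (1.4495)² + (-2.101)²) = √(14.9194) ≈ 3.8626,  v_1 = u/||u|| ≈ (0.7505, 0.3753, -0.5439) (||v_1|| = 1).

λ_1 = 6.4495,  λ_2 = 5,  λ_3 = 1.5505;  v_1 ≈ (0.7505, 0.3753, -0.5439)


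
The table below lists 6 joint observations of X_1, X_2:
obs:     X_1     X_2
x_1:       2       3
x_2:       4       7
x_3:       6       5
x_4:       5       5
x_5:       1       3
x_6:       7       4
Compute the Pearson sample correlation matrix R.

Step 1 — column means:
  mean(X_1) = (2 + 4 + 6 + 5 + 1 + 7) / 6 = 25/6 = 4.1667
  mean(X_2) = (3 + 7 + 5 + 5 + 3 + 4) / 6 = 27/6 = 4.5

Step 2 — sample variances and covariances s[i,j] = (1/(n-1)) · Σ_k (x_{k,i} - mean_i) · (x_{k,j} - mean_j), with n-1 = 5:
  s[X_1,X_1] = ((-2.1667)·(-2.1667) + (-0.1667)·(-0.1667) + (1.8333)·(1.8333) + (0.8333)·(0.8333) + (-3.1667)·(-3.1667) + (2.8333)·(2.8333)) / 5 = 26.8333/5 = 5.3667
  s[X_1,X_2] = ((-2.1667)·(-1.5) + (-0.1667)·(2.5) + (1.8333)·(0.5) + (0.8333)·(0.5) + (-3.1667)·(-1.5) + (2.8333)·(-0.5)) / 5 = 7.5/5 = 1.5
  s[X_2,X_2] = ((-1.5)·(-1.5) + (2.5)·(2.5) + (0.5)·(0.5) + (0.5)·(0.5) + (-1.5)·(-1.5) + (-0.5)·(-0.5)) / 5 = 11.5/5 = 2.3
  Sample standard deviations s_i = √(s[i,i]):
  s(X_1) = √(5.3667) = 2.3166
  s(X_2) = √(2.3) = 1.5166

Step 3 — r_{ij} = s_{ij} / (s_i · s_j):
  r[X_1,X_1] = 1 (diagonal).
  r[X_1,X_2] = 1.5 / (2.3166 · 1.5166) = 1.5 / 3.5133 = 0.4269
  r[X_2,X_2] = 1 (diagonal).

R is symmetric with unit diagonal. Assembling:

R = [[1, 0.4269],
 [0.4269, 1]]


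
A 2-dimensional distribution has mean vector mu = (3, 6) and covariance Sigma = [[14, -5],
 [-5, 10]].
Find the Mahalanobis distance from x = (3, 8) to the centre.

Step 1 — centre the observation: (x - mu) = (0, 2).

Step 2 — invert Sigma. det(Sigma) = 14·10 - (-5)² = 115.
  Sigma^{-1} = (1/det) · [[d, -b], [-b, a]] = [[0.087, 0.0435],
 [0.0435, 0.1217]].

Step 3 — form the quadratic (x - mu)^T · Sigma^{-1} · (x - mu):
  Sigma^{-1} · (x - mu) = (0.087, 0.2435).
  (x - mu)^T · [Sigma^{-1} · (x - mu)] = (0)·(0.087) + (2)·(0.2435) = 0.487.

Step 4 — take square root: d = √(0.487) ≈ 0.6978.

d(x, mu) = √(0.487) ≈ 0.6978


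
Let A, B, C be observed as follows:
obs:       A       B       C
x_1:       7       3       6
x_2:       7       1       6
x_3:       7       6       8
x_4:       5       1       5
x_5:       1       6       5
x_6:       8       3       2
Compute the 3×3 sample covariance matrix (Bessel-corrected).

Step 1 — column means:
  mean(A) = (7 + 7 + 7 + 5 + 1 + 8) / 6 = 35/6 = 5.8333
  mean(B) = (3 + 1 + 6 + 1 + 6 + 3) / 6 = 20/6 = 3.3333
  mean(C) = (6 + 6 + 8 + 5 + 5 + 2) / 6 = 32/6 = 5.3333

Step 2 — sample covariance S[i,j] = (1/(n-1)) · Σ_k (x_{k,i} - mean_i) · (x_{k,j} - mean_j), with n-1 = 5.
  S[A,A] = ((1.1667)·(1.1667) + (1.1667)·(1.1667) + (1.1667)·(1.1667) + (-0.8333)·(-0.8333) + (-4.8333)·(-4.8333) + (2.1667)·(2.1667)) / 5 = 32.8333/5 = 6.5667
  S[A,B] = ((1.1667)·(-0.3333) + (1.1667)·(-2.3333) + (1.1667)·(2.6667) + (-0.8333)·(-2.3333) + (-4.8333)·(2.6667) + (2.1667)·(-0.3333)) / 5 = -11.6667/5 = -2.3333
  S[A,C] = ((1.1667)·(0.6667) + (1.1667)·(0.6667) + (1.1667)·(2.6667) + (-0.8333)·(-0.3333) + (-4.8333)·(-0.3333) + (2.1667)·(-3.3333)) / 5 = -0.6667/5 = -0.1333
  S[B,B] = ((-0.3333)·(-0.3333) + (-2.3333)·(-2.3333) + (2.6667)·(2.6667) + (-2.3333)·(-2.3333) + (2.6667)·(2.6667) + (-0.3333)·(-0.3333)) / 5 = 25.3333/5 = 5.0667
  S[B,C] = ((-0.3333)·(0.6667) + (-2.3333)·(0.6667) + (2.6667)·(2.6667) + (-2.3333)·(-0.3333) + (2.6667)·(-0.3333) + (-0.3333)·(-3.3333)) / 5 = 6.3333/5 = 1.2667
  S[C,C] = ((0.6667)·(0.6667) + (0.6667)·(0.6667) + (2.6667)·(2.6667) + (-0.3333)·(-0.3333) + (-0.3333)·(-0.3333) + (-3.3333)·(-3.3333)) / 5 = 19.3333/5 = 3.8667

S is symmetric (S[j,i] = S[i,j]). Assembling:

S = [[6.5667, -2.3333, -0.1333],
 [-2.3333, 5.0667, 1.2667],
 [-0.1333, 1.2667, 3.8667]]


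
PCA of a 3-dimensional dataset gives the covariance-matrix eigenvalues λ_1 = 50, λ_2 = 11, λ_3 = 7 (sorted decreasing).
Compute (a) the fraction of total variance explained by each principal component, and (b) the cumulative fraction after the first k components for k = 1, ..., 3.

Step 1 — total variance = trace(Sigma) = Σ λ_i = 50 + 11 + 7 = 68.

Step 2 — fraction explained by component i = λ_i / Σ λ:
  PC1: 50/68 = 0.7353
  PC2: 11/68 = 0.1618
  PC3: 7/68 = 0.1029

Step 3 — cumulative fraction after k components = (λ_1 + ... + λ_k) / Σ λ:
  k = 1: 50/68 = 0.7353
  k = 2: (50 + 11)/68 = 61/68 = 0.8971
  k = 3: (50 + 11 + 7)/68 = 68/68 = 1

Summary (fraction, with percent):

explained: PC1 0.7353 (73.53%), PC2 0.1618 (16.18%), PC3 0.1029 (10.29%);  cumulative: 0.7353, 0.8971, 1


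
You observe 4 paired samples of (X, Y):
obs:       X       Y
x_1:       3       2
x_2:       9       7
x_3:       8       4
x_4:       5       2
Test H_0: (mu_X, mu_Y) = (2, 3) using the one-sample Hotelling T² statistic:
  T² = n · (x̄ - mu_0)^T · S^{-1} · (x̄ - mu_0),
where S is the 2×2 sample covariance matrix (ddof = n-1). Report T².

Step 1 — sample mean vector:
  mean(X) = (3 + 9 + 8 + 5) / 4 = 25/4 = 6.25
  mean(Y) = (2 + 7 + 4 + 2) / 4 = 15/4 = 3.75
  x̄ = (6.25, 3.75),  deviation x̄ - mu_0 = (6.25, 3.75) - (2, 3) = (4.25, 0.75).

Step 2 — sample covariance matrix, S[i,j] = (1/(n-1)) · Σ_k (x_{k,i} - mean_i) · (x_{k,j} - mean_j), divisor n-1 = 3:
  S[X,X] = ((-3.25)·(-3.25) + (2.75)·(2.75) + (1.75)·(1.75) + (-1.25)·(-1.25)) / 3 = 22.75/3 = 7.5833
  S[X,Y] = ((-3.25)·(-1.75) + (2.75)·(3.25) + (1.75)·(0.25) + (-1.25)·(-1.75)) / 3 = 17.25/3 = 5.75
  S[Y,Y] = ((-1.75)·(-1.75) + (3.25)·(3.25) + (0.25)·(0.25) + (-1.75)·(-1.75)) / 3 = 16.75/3 = 5.5833
  S = [[7.5833, 5.75],
 [5.75, 5.5833]].

Step 3 — invert S. det(S) = 7.5833·5.5833 - (5.75)² = 9.2778.
  S^{-1} = (1/det) · [[d, -b], [-b, a]] = [[0.6018, -0.6198],
 [-0.6198, 0.8174]].

Step 4 — quadratic form (x̄ - mu_0)^T · S^{-1} · (x̄ - mu_0):
  S^{-1} · (x̄ - mu_0) = (2.0928, -2.021),
  (x̄ - mu_0)^T · [...] = (4.25)·(2.0928) + (0.75)·(-2.021) = 7.3787.

Step 5 — scale by n: T² = 4 · 7.3787 = 29.515.

T² ≈ 29.515


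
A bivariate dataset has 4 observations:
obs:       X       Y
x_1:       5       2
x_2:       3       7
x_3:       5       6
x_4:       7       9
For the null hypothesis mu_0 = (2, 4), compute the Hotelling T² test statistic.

Step 1 — sample mean vector:
  mean(X) = (5 + 3 + 5 + 7) / 4 = 20/4 = 5
  mean(Y) = (2 + 7 + 6 + 9) / 4 = 24/4 = 6
  x̄ = (5, 6),  deviation x̄ - mu_0 = (5, 6) - (2, 4) = (3, 2).

Step 2 — sample covariance matrix, S[i,j] = (1/(n-1)) · Σ_k (x_{k,i} - mean_i) · (x_{k,j} - mean_j), divisor n-1 = 3:
  S[X,X] = ((0)·(0) + (-2)·(-2) + (0)·(0) + (2)·(2)) / 3 = 8/3 = 2.6667
  S[X,Y] = ((0)·(-4) + (-2)·(1) + (0)·(0) + (2)·(3)) / 3 = 4/3 = 1.3333
  S[Y,Y] = ((-4)·(-4) + (1)·(1) + (0)·(0) + (3)·(3)) / 3 = 26/3 = 8.6667
  S = [[2.6667, 1.3333],
 [1.3333, 8.6667]].

Step 3 — invert S. det(S) = 2.6667·8.6667 - (1.3333)² = 21.3333.
  S^{-1} = (1/det) · [[d, -b], [-b, a]] = [[0.4062, -0.0625],
 [-0.0625, 0.125]].

Step 4 — quadratic form (x̄ - mu_0)^T · S^{-1} · (x̄ - mu_0):
  S^{-1} · (x̄ - mu_0) = (1.0938, 0.0625),
  (x̄ - mu_0)^T · [...] = (3)·(1.0938) + (2)·(0.0625) = 3.4062.

Step 5 — scale by n: T² = 4 · 3.4062 = 13.625.

T² ≈ 13.625


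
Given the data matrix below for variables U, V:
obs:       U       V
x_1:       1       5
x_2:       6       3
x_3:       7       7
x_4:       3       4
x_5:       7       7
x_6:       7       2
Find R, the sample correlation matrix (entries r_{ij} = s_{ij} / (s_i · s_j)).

Step 1 — column means:
  mean(U) = (1 + 6 + 7 + 3 + 7 + 7) / 6 = 31/6 = 5.1667
  mean(V) = (5 + 3 + 7 + 4 + 7 + 2) / 6 = 28/6 = 4.6667

Step 2 — sample variances and covariances s[i,j] = (1/(n-1)) · Σ_k (x_{k,i} - mean_i) · (x_{k,j} - mean_j), with n-1 = 5:
  s[U,U] = ((-4.1667)·(-4.1667) + (0.8333)·(0.8333) + (1.8333)·(1.8333) + (-2.1667)·(-2.1667) + (1.8333)·(1.8333) + (1.8333)·(1.8333)) / 5 = 32.8333/5 = 6.5667
  s[U,V] = ((-4.1667)·(0.3333) + (0.8333)·(-1.6667) + (1.8333)·(2.3333) + (-2.1667)·(-0.6667) + (1.8333)·(2.3333) + (1.8333)·(-2.6667)) / 5 = 2.3333/5 = 0.4667
  s[V,V] = ((0.3333)·(0.3333) + (-1.6667)·(-1.6667) + (2.3333)·(2.3333) + (-0.6667)·(-0.6667) + (2.3333)·(2.3333) + (-2.6667)·(-2.6667)) / 5 = 21.3333/5 = 4.2667
  Sample standard deviations s_i = √(s[i,i]):
  s(U) = √(6.5667) = 2.5626
  s(V) = √(4.2667) = 2.0656

Step 3 — r_{ij} = s_{ij} / (s_i · s_j):
  r[U,U] = 1 (diagonal).
  r[U,V] = 0.4667 / (2.5626 · 2.0656) = 0.4667 / 5.2932 = 0.0882
  r[V,V] = 1 (diagonal).

R is symmetric with unit diagonal. Assembling:

R = [[1, 0.0882],
 [0.0882, 1]]


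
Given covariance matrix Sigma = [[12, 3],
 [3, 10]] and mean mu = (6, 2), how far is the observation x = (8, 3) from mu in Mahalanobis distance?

Step 1 — centre the observation: (x - mu) = (2, 1).

Step 2 — invert Sigma. det(Sigma) = 12·10 - (3)² = 111.
  Sigma^{-1} = (1/det) · [[d, -b], [-b, a]] = [[0.0901, -0.027],
 [-0.027, 0.1081]].

Step 3 — form the quadratic (x - mu)^T · Sigma^{-1} · (x - mu):
  Sigma^{-1} · (x - mu) = (0.1532, 0.0541).
  (x - mu)^T · [Sigma^{-1} · (x - mu)] = (2)·(0.1532) + (1)·(0.0541) = 0.3604.

Step 4 — take square root: d = √(0.3604) ≈ 0.6003.

d(x, mu) = √(0.3604) ≈ 0.6003


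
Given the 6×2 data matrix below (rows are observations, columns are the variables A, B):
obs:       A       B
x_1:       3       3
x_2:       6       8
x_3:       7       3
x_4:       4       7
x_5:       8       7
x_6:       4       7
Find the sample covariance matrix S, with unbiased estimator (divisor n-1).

Step 1 — column means:
  mean(A) = (3 + 6 + 7 + 4 + 8 + 4) / 6 = 32/6 = 5.3333
  mean(B) = (3 + 8 + 3 + 7 + 7 + 7) / 6 = 35/6 = 5.8333

Step 2 — sample covariance S[i,j] = (1/(n-1)) · Σ_k (x_{k,i} - mean_i) · (x_{k,j} - mean_j), with n-1 = 5.
  S[A,A] = ((-2.3333)·(-2.3333) + (0.6667)·(0.6667) + (1.6667)·(1.6667) + (-1.3333)·(-1.3333) + (2.6667)·(2.6667) + (-1.3333)·(-1.3333)) / 5 = 19.3333/5 = 3.8667
  S[A,B] = ((-2.3333)·(-2.8333) + (0.6667)·(2.1667) + (1.6667)·(-2.8333) + (-1.3333)·(1.1667) + (2.6667)·(1.1667) + (-1.3333)·(1.1667)) / 5 = 3.3333/5 = 0.6667
  S[B,B] = ((-2.8333)·(-2.8333) + (2.1667)·(2.1667) + (-2.8333)·(-2.8333) + (1.1667)·(1.1667) + (1.1667)·(1.1667) + (1.1667)·(1.1667)) / 5 = 24.8333/5 = 4.9667

S is symmetric (S[j,i] = S[i,j]). Assembling:

S = [[3.8667, 0.6667],
 [0.6667, 4.9667]]


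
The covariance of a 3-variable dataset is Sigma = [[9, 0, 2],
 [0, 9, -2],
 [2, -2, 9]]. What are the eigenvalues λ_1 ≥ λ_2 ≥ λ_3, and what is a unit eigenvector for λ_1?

Step 1 — characteristic polynomial p(λ) = det(λI - Sigma) = λ³ - tr·λ² + c_1·λ - det, where tr = trace, c_1 = sum of the principal 2×2 minors, det = det(Sigma):
  tr = 9 + 9 + 9 = 27,
  c_1 = (9·9 - (0)²) + (9·9 - (2)²) + (9·9 - (-2)²) = 81 + 77 + 77 = 235,
  det = 9·(9·9 - (-2)²) - (0)·((0)·9 - (-2)·(2)) + (2)·((0)·(-2) - 9·(2)) = 9·(77) - (0)·(4) + (2)·(-18) = 657.
  So p(λ) = λ³ - 27λ² + 235λ - 657.
Step 2 — look for an integer root (rational root theorem: any rational root is an integer divisor of 657). Testing λ = 9:
  p(9) = 729 - 2187 + 2115 - 657 = 0  ✓
  Dividing out (λ - 9): p(λ) = (λ - 9)(λ² - 18λ + 73).
Step 3 — remaining eigenvalues from the quadratic λ² - 18λ + 73 = 0:
  Δ = 18² - 4·73 = 324 - 292 = 32,  λ = (18 ± √32)/2 = (18 ± 5.6569)/2 ≈ 11.8284 or 6.1716.
  Sorted: λ_1 = 11.8284,  λ_2 = 9,  λ_3 = 6.1716  (check: sum = 27 = tr ✓).

Step 4 — unit eigenvector for λ_1 ≈ 11.8284: v spans the null space of (Sigma - λ_1 I), whose rows are
  r_1 = (-2.8284, 0, 2),  r_2 = (0, -2.8284, -2),  r_3 = (2, -2, -2.8284).
  v is orthogonal to every row, so take v ∝ r_1 × r_2 = ((0)·(-2) - (2)·(-2.8284), (2)·(0) - (-2.8284)·(-2), (-2.8284)·(-2.8284) - (0)·(0)) ≈ (5.6569, -5.6569, 8).
  Let u = (5.6569, -5.6569, 8).
  ||u|| = √((5.6569)² + (-5.6569)² + (8)²) = √(128) ≈ 11.3137,  v_1 = u/||u|| ≈ (0.5, -0.5, 0.7071) (||v_1|| = 1).

λ_1 = 11.8284,  λ_2 = 9,  λ_3 = 6.1716;  v_1 ≈ (0.5, -0.5, 0.7071)


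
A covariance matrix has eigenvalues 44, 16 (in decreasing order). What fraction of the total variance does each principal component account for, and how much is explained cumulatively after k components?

Step 1 — total variance = trace(Sigma) = Σ λ_i = 44 + 16 = 60.

Step 2 — fraction explained by component i = λ_i / Σ λ:
  PC1: 44/60 = 0.7333
  PC2: 16/60 = 0.2667

Step 3 — cumulative fraction after k components = (λ_1 + ... + λ_k) / Σ λ:
  k = 1: 44/60 = 0.7333
  k = 2: (44 + 16)/60 = 60/60 = 1

Summary (fraction, with percent):

explained: PC1 0.7333 (73.33%), PC2 0.2667 (26.67%);  cumulative: 0.7333, 1


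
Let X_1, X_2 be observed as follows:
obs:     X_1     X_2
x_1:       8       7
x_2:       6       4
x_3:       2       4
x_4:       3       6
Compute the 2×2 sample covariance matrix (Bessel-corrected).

Step 1 — column means:
  mean(X_1) = (8 + 6 + 2 + 3) / 4 = 19/4 = 4.75
  mean(X_2) = (7 + 4 + 4 + 6) / 4 = 21/4 = 5.25

Step 2 — sample covariance S[i,j] = (1/(n-1)) · Σ_k (x_{k,i} - mean_i) · (x_{k,j} - mean_j), with n-1 = 3.
  S[X_1,X_1] = ((3.25)·(3.25) + (1.25)·(1.25) + (-2.75)·(-2.75) + (-1.75)·(-1.75)) / 3 = 22.75/3 = 7.5833
  S[X_1,X_2] = ((3.25)·(1.75) + (1.25)·(-1.25) + (-2.75)·(-1.25) + (-1.75)·(0.75)) / 3 = 6.25/3 = 2.0833
  S[X_2,X_2] = ((1.75)·(1.75) + (-1.25)·(-1.25) + (-1.25)·(-1.25) + (0.75)·(0.75)) / 3 = 6.75/3 = 2.25

S is symmetric (S[j,i] = S[i,j]). Assembling:

S = [[7.5833, 2.0833],
 [2.0833, 2.25]]


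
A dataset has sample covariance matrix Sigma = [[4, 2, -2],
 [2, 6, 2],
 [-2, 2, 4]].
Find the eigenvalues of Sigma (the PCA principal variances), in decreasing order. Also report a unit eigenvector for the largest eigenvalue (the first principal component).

Step 1 — characteristic polynomial p(λ) = det(λI - Sigma) = λ³ - tr·λ² + c_1·λ - det, where tr = trace, c_1 = sum of the principal 2×2 minors, det = det(Sigma):
  tr = 4 + 6 + 4 = 14,
  c_1 = (4·6 - (2)²) + (4·4 - (-2)²) + (6·4 - (2)²) = 20 + 12 + 20 = 52,
  det = 4·(6·4 - (2)²) - (2)·((2)·4 - (2)·(-2)) + (-2)·((2)·(2) - 6·(-2)) = 4·(20) - (2)·(12) + (-2)·(16) = 24.
  So p(λ) = λ³ - 14λ² + 52λ - 24.
Step 2 — look for an integer root (rational root theorem: any rational root is an integer divisor of 24). Testing λ = 6:
  p(6) = 216 - 504 + 312 - 24 = 0  ✓
  Dividing out (λ - 6): p(λ) = (λ - 6)(λ² - 8λ + 4).
Step 3 — remaining eigenvalues from the quadratic λ² - 8λ + 4 = 0:
  Δ = 8² - 4·4 = 64 - 16 = 48,  λ = (8 ± √48)/2 = (8 ± 6.9282)/2 ≈ 7.4641 or 0.5359.
  Sorted: λ_1 = 7.4641,  λ_2 = 6,  λ_3 = 0.5359  (check: sum = 14 = tr ✓).

Step 4 — unit eigenvector for λ_1 ≈ 7.4641: v spans the null space of (Sigma - λ_1 I), whose rows are
  r_1 = (-3.4641, 2, -2),  r_2 = (2, -1.4641, 2),  r_3 = (-2, 2, -3.4641).
  v is orthogonal to every row, so take v ∝ r_1 × r_2 = ((2)·(2) - (-2)·(-1.4641), (-2)·(2) - (-3.4641)·(2), (-3.4641)·(-1.4641) - (2)·(2)) ≈ (1.0718, 2.9282, 1.0718).
  Let u = (1.0718, 2.9282, 1.0718).
  ||u|| = √((1.0718)² + (2.9282)² + (1.0718)²) = √(10.8719) ≈ 3.2973,  v_1 = u/||u|| ≈ (0.3251, 0.8881, 0.3251) (||v_1|| = 1).

λ_1 = 7.4641,  λ_2 = 6,  λ_3 = 0.5359;  v_1 ≈ (0.3251, 0.8881, 0.3251)


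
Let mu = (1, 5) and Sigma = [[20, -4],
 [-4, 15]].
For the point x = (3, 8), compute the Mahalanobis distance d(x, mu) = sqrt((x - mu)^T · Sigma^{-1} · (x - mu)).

Step 1 — centre the observation: (x - mu) = (2, 3).

Step 2 — invert Sigma. det(Sigma) = 20·15 - (-4)² = 284.
  Sigma^{-1} = (1/det) · [[d, -b], [-b, a]] = [[0.0528, 0.0141],
 [0.0141, 0.0704]].

Step 3 — form the quadratic (x - mu)^T · Sigma^{-1} · (x - mu):
  Sigma^{-1} · (x - mu) = (0.1479, 0.2394).
  (x - mu)^T · [Sigma^{-1} · (x - mu)] = (2)·(0.1479) + (3)·(0.2394) = 1.0141.

Step 4 — take square root: d = √(1.0141) ≈ 1.007.

d(x, mu) = √(1.0141) ≈ 1.007


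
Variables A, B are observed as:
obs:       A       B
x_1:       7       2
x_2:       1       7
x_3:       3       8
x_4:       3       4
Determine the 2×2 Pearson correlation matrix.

Step 1 — column means:
  mean(A) = (7 + 1 + 3 + 3) / 4 = 14/4 = 3.5
  mean(B) = (2 + 7 + 8 + 4) / 4 = 21/4 = 5.25

Step 2 — sample variances and covariances s[i,j] = (1/(n-1)) · Σ_k (x_{k,i} - mean_i) · (x_{k,j} - mean_j), with n-1 = 3:
  s[A,A] = ((3.5)·(3.5) + (-2.5)·(-2.5) + (-0.5)·(-0.5) + (-0.5)·(-0.5)) / 3 = 19/3 = 6.3333
  s[A,B] = ((3.5)·(-3.25) + (-2.5)·(1.75) + (-0.5)·(2.75) + (-0.5)·(-1.25)) / 3 = -16.5/3 = -5.5
  s[B,B] = ((-3.25)·(-3.25) + (1.75)·(1.75) + (2.75)·(2.75) + (-1.25)·(-1.25)) / 3 = 22.75/3 = 7.5833
  Sample standard deviations s_i = √(s[i,i]):
  s(A) = √(6.3333) = 2.5166
  s(B) = √(7.5833) = 2.7538

Step 3 — r_{ij} = s_{ij} / (s_i · s_j):
  r[A,A] = 1 (diagonal).
  r[A,B] = -5.5 / (2.5166 · 2.7538) = -5.5 / 6.9302 = -0.7936
  r[B,B] = 1 (diagonal).

R is symmetric with unit diagonal. Assembling:

R = [[1, -0.7936],
 [-0.7936, 1]]


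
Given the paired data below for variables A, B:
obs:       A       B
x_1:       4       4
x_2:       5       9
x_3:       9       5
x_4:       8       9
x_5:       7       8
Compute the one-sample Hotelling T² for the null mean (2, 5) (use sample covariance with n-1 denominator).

Step 1 — sample mean vector:
  mean(A) = (4 + 5 + 9 + 8 + 7) / 5 = 33/5 = 6.6
  mean(B) = (4 + 9 + 5 + 9 + 8) / 5 = 35/5 = 7
  x̄ = (6.6, 7),  deviation x̄ - mu_0 = (6.6, 7) - (2, 5) = (4.6, 2).

Step 2 — sample covariance matrix, S[i,j] = (1/(n-1)) · Σ_k (x_{k,i} - mean_i) · (x_{k,j} - mean_j), divisor n-1 = 4:
  S[A,A] = ((-2.6)·(-2.6) + (-1.6)·(-1.6) + (2.4)·(2.4) + (1.4)·(1.4) + (0.4)·(0.4)) / 4 = 17.2/4 = 4.3
  S[A,B] = ((-2.6)·(-3) + (-1.6)·(2) + (2.4)·(-2) + (1.4)·(2) + (0.4)·(1)) / 4 = 3/4 = 0.75
  S[B,B] = ((-3)·(-3) + (2)·(2) + (-2)·(-2) + (2)·(2) + (1)·(1)) / 4 = 22/4 = 5.5
  S = [[4.3, 0.75],
 [0.75, 5.5]].

Step 3 — invert S. det(S) = 4.3·5.5 - (0.75)² = 23.0875.
  S^{-1} = (1/det) · [[d, -b], [-b, a]] = [[0.2382, -0.0325],
 [-0.0325, 0.1862]].

Step 4 — quadratic form (x̄ - mu_0)^T · S^{-1} · (x̄ - mu_0):
  S^{-1} · (x̄ - mu_0) = (1.0309, 0.2231),
  (x̄ - mu_0)^T · [...] = (4.6)·(1.0309) + (2)·(0.2231) = 5.1881.

Step 5 — scale by n: T² = 5 · 5.1881 = 25.9404.

T² ≈ 25.9404


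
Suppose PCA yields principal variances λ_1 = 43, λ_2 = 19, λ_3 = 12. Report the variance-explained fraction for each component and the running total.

Step 1 — total variance = trace(Sigma) = Σ λ_i = 43 + 19 + 12 = 74.

Step 2 — fraction explained by component i = λ_i / Σ λ:
  PC1: 43/74 = 0.5811
  PC2: 19/74 = 0.2568
  PC3: 12/74 = 0.1622

Step 3 — cumulative fraction after k components = (λ_1 + ... + λ_k) / Σ λ:
  k = 1: 43/74 = 0.5811
  k = 2: (43 + 19)/74 = 62/74 = 0.8378
  k = 3: (43 + 19 + 12)/74 = 74/74 = 1

Summary (fraction, with percent):

explained: PC1 0.5811 (58.11%), PC2 0.2568 (25.68%), PC3 0.1622 (16.22%);  cumulative: 0.5811, 0.8378, 1


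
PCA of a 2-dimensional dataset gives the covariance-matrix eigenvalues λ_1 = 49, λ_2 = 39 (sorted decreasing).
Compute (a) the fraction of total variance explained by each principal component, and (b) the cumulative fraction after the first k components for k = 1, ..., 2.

Step 1 — total variance = trace(Sigma) = Σ λ_i = 49 + 39 = 88.

Step 2 — fraction explained by component i = λ_i / Σ λ:
  PC1: 49/88 = 0.5568
  PC2: 39/88 = 0.4432

Step 3 — cumulative fraction after k components = (λ_1 + ... + λ_k) / Σ λ:
  k = 1: 49/88 = 0.5568
  k = 2: (49 + 39)/88 = 88/88 = 1

Summary (fraction, with percent):

explained: PC1 0.5568 (55.68%), PC2 0.4432 (44.32%);  cumulative: 0.5568, 1


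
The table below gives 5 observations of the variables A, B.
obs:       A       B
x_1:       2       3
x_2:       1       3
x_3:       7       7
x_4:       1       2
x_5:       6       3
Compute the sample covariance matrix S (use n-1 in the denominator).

Step 1 — column means:
  mean(A) = (2 + 1 + 7 + 1 + 6) / 5 = 17/5 = 3.4
  mean(B) = (3 + 3 + 7 + 2 + 3) / 5 = 18/5 = 3.6

Step 2 — sample covariance S[i,j] = (1/(n-1)) · Σ_k (x_{k,i} - mean_i) · (x_{k,j} - mean_j), with n-1 = 4.
  S[A,A] = ((-1.4)·(-1.4) + (-2.4)·(-2.4) + (3.6)·(3.6) + (-2.4)·(-2.4) + (2.6)·(2.6)) / 4 = 33.2/4 = 8.3
  S[A,B] = ((-1.4)·(-0.6) + (-2.4)·(-0.6) + (3.6)·(3.4) + (-2.4)·(-1.6) + (2.6)·(-0.6)) / 4 = 16.8/4 = 4.2
  S[B,B] = ((-0.6)·(-0.6) + (-0.6)·(-0.6) + (3.4)·(3.4) + (-1.6)·(-1.6) + (-0.6)·(-0.6)) / 4 = 15.2/4 = 3.8

S is symmetric (S[j,i] = S[i,j]). Assembling:

S = [[8.3, 4.2],
 [4.2, 3.8]]


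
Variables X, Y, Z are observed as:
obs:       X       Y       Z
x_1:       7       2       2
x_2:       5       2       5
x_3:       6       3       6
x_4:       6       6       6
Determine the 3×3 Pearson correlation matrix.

Step 1 — column means:
  mean(X) = (7 + 5 + 6 + 6) / 4 = 24/4 = 6
  mean(Y) = (2 + 2 + 3 + 6) / 4 = 13/4 = 3.25
  mean(Z) = (2 + 5 + 6 + 6) / 4 = 19/4 = 4.75

Step 2 — sample variances and covariances s[i,j] = (1/(n-1)) · Σ_k (x_{k,i} - mean_i) · (x_{k,j} - mean_j), with n-1 = 3:
  s[X,X] = ((1)·(1) + (-1)·(-1) + (0)·(0) + (0)·(0)) / 3 = 2/3 = 0.6667
  s[X,Y] = ((1)·(-1.25) + (-1)·(-1.25) + (0)·(-0.25) + (0)·(2.75)) / 3 = 0/3 = 0
  s[X,Z] = ((1)·(-2.75) + (-1)·(0.25) + (0)·(1.25) + (0)·(1.25)) / 3 = -3/3 = -1
  s[Y,Y] = ((-1.25)·(-1.25) + (-1.25)·(-1.25) + (-0.25)·(-0.25) + (2.75)·(2.75)) / 3 = 10.75/3 = 3.5833
  s[Y,Z] = ((-1.25)·(-2.75) + (-1.25)·(0.25) + (-0.25)·(1.25) + (2.75)·(1.25)) / 3 = 6.25/3 = 2.0833
  s[Z,Z] = ((-2.75)·(-2.75) + (0.25)·(0.25) + (1.25)·(1.25) + (1.25)·(1.25)) / 3 = 10.75/3 = 3.5833
  Sample standard deviations s_i = √(s[i,i]):
  s(X) = √(0.6667) = 0.8165
  s(Y) = √(3.5833) = 1.893
  s(Z) = √(3.5833) = 1.893

Step 3 — r_{ij} = s_{ij} / (s_i · s_j):
  r[X,X] = 1 (diagonal).
  r[X,Y] = 0 / (0.8165 · 1.893) = 0 / 1.5456 = 0
  r[X,Z] = -1 / (0.8165 · 1.893) = -1 / 1.5456 = -0.647
  r[Y,Y] = 1 (diagonal).
  r[Y,Z] = 2.0833 / (1.893 · 1.893) = 2.0833 / 3.5833 = 0.5814
  r[Z,Z] = 1 (diagonal).

R is symmetric with unit diagonal. Assembling:

R = [[1, 0, -0.647],
 [0, 1, 0.5814],
 [-0.647, 0.5814, 1]]


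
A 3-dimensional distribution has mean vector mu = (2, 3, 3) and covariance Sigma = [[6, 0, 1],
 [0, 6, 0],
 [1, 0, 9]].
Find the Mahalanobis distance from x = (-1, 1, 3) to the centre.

Step 1 — centre the observation: (x - mu) = (-3, -2, 0).

Step 2 — invert Sigma (cofactor / det for 3×3, or solve directly):
  Sigma^{-1} = [[0.1698, 0, -0.0189],
 [0, 0.1667, 0],
 [-0.0189, 0, 0.1132]].

Step 3 — form the quadratic (x - mu)^T · Sigma^{-1} · (x - mu):
  Sigma^{-1} · (x - mu) = (-0.5094, -0.3333, 0.0566).
  (x - mu)^T · [Sigma^{-1} · (x - mu)] = (-3)·(-0.5094) + (-2)·(-0.3333) + (0)·(0.0566) = 2.195.

Step 4 — take square root: d = √(2.195) ≈ 1.4815.

d(x, mu) = √(2.195) ≈ 1.4815


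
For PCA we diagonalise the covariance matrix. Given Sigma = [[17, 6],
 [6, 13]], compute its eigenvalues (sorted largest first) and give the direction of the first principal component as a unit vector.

Step 1 — characteristic polynomial of 2×2 Sigma:
  det(Sigma - λI) = λ² - trace · λ + det = 0.
  trace = 17 + 13 = 30, det = 17·13 - (6)² = 185.
Step 2 — discriminant:
  Δ = trace² - 4·det = 900 - 740 = 160.
Step 3 — eigenvalues:
  λ = (trace ± √Δ)/2 = (30 ± 12.6491)/2,
  λ_1 = 21.3246,  λ_2 = 8.6754.

Step 4 — unit eigenvector for λ_1: solve (Sigma - λ_1 I)v = 0. First row:
  (17 - 21.3246)·v_x + (6)·v_y = 0, i.e. (-4.3246)·v_x + (6)·v_y = 0,
  so v ∝ (b, λ_1 - a) = (6, 4.3246) = u.
  ||u|| = √((6)² + (4.3246)²) = √(54.7018) ≈ 7.3961,
  v_1 = u/||u|| ≈ (0.8112, 0.5847) (||v_1|| = 1).

λ_1 = 21.3246,  λ_2 = 8.6754;  v_1 ≈ (0.8112, 0.5847)


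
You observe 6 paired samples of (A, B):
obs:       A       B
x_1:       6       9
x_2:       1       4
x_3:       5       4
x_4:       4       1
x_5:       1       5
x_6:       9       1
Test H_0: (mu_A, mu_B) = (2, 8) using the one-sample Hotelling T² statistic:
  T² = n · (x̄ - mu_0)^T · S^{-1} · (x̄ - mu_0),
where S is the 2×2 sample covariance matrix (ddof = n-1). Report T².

Step 1 — sample mean vector:
  mean(A) = (6 + 1 + 5 + 4 + 1 + 9) / 6 = 26/6 = 4.3333
  mean(B) = (9 + 4 + 4 + 1 + 5 + 1) / 6 = 24/6 = 4
  x̄ = (4.3333, 4),  deviation x̄ - mu_0 = (4.3333, 4) - (2, 8) = (2.3333, -4).

Step 2 — sample covariance matrix, S[i,j] = (1/(n-1)) · Σ_k (x_{k,i} - mean_i) · (x_{k,j} - mean_j), divisor n-1 = 5:
  S[A,A] = ((1.6667)·(1.6667) + (-3.3333)·(-3.3333) + (0.6667)·(0.6667) + (-0.3333)·(-0.3333) + (-3.3333)·(-3.3333) + (4.6667)·(4.6667)) / 5 = 47.3333/5 = 9.4667
  S[A,B] = ((1.6667)·(5) + (-3.3333)·(0) + (0.6667)·(0) + (-0.3333)·(-3) + (-3.3333)·(1) + (4.6667)·(-3)) / 5 = -8/5 = -1.6
  S[B,B] = ((5)·(5) + (0)·(0) + (0)·(0) + (-3)·(-3) + (1)·(1) + (-3)·(-3)) / 5 = 44/5 = 8.8
  S = [[9.4667, -1.6],
 [-1.6, 8.8]].

Step 3 — invert S. det(S) = 9.4667·8.8 - (-1.6)² = 80.7467.
  S^{-1} = (1/det) · [[d, -b], [-b, a]] = [[0.109, 0.0198],
 [0.0198, 0.1172]].

Step 4 — quadratic form (x̄ - mu_0)^T · S^{-1} · (x̄ - mu_0):
  S^{-1} · (x̄ - mu_0) = (0.175, -0.4227),
  (x̄ - mu_0)^T · [...] = (2.3333)·(0.175) + (-4)·(-0.4227) = 2.0993.

Step 5 — scale by n: T² = 6 · 2.0993 = 12.5958.

T² ≈ 12.5958


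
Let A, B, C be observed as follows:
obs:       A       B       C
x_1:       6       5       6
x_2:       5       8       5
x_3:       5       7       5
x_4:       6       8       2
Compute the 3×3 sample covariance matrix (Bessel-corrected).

Step 1 — column means:
  mean(A) = (6 + 5 + 5 + 6) / 4 = 22/4 = 5.5
  mean(B) = (5 + 8 + 7 + 8) / 4 = 28/4 = 7
  mean(C) = (6 + 5 + 5 + 2) / 4 = 18/4 = 4.5

Step 2 — sample covariance S[i,j] = (1/(n-1)) · Σ_k (x_{k,i} - mean_i) · (x_{k,j} - mean_j), with n-1 = 3.
  S[A,A] = ((0.5)·(0.5) + (-0.5)·(-0.5) + (-0.5)·(-0.5) + (0.5)·(0.5)) / 3 = 1/3 = 0.3333
  S[A,B] = ((0.5)·(-2) + (-0.5)·(1) + (-0.5)·(0) + (0.5)·(1)) / 3 = -1/3 = -0.3333
  S[A,C] = ((0.5)·(1.5) + (-0.5)·(0.5) + (-0.5)·(0.5) + (0.5)·(-2.5)) / 3 = -1/3 = -0.3333
  S[B,B] = ((-2)·(-2) + (1)·(1) + (0)·(0) + (1)·(1)) / 3 = 6/3 = 2
  S[B,C] = ((-2)·(1.5) + (1)·(0.5) + (0)·(0.5) + (1)·(-2.5)) / 3 = -5/3 = -1.6667
  S[C,C] = ((1.5)·(1.5) + (0.5)·(0.5) + (0.5)·(0.5) + (-2.5)·(-2.5)) / 3 = 9/3 = 3

S is symmetric (S[j,i] = S[i,j]). Assembling:

S = [[0.3333, -0.3333, -0.3333],
 [-0.3333, 2, -1.6667],
 [-0.3333, -1.6667, 3]]


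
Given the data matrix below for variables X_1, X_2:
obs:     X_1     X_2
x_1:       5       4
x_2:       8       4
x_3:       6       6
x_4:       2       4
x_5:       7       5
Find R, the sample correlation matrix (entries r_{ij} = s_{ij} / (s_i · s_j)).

Step 1 — column means:
  mean(X_1) = (5 + 8 + 6 + 2 + 7) / 5 = 28/5 = 5.6
  mean(X_2) = (4 + 4 + 6 + 4 + 5) / 5 = 23/5 = 4.6

Step 2 — sample variances and covariances s[i,j] = (1/(n-1)) · Σ_k (x_{k,i} - mean_i) · (x_{k,j} - mean_j), with n-1 = 4:
  s[X_1,X_1] = ((-0.6)·(-0.6) + (2.4)·(2.4) + (0.4)·(0.4) + (-3.6)·(-3.6) + (1.4)·(1.4)) / 4 = 21.2/4 = 5.3
  s[X_1,X_2] = ((-0.6)·(-0.6) + (2.4)·(-0.6) + (0.4)·(1.4) + (-3.6)·(-0.6) + (1.4)·(0.4)) / 4 = 2.2/4 = 0.55
  s[X_2,X_2] = ((-0.6)·(-0.6) + (-0.6)·(-0.6) + (1.4)·(1.4) + (-0.6)·(-0.6) + (0.4)·(0.4)) / 4 = 3.2/4 = 0.8
  Sample standard deviations s_i = √(s[i,i]):
  s(X_1) = √(5.3) = 2.3022
  s(X_2) = √(0.8) = 0.8944

Step 3 — r_{ij} = s_{ij} / (s_i · s_j):
  r[X_1,X_1] = 1 (diagonal).
  r[X_1,X_2] = 0.55 / (2.3022 · 0.8944) = 0.55 / 2.0591 = 0.2671
  r[X_2,X_2] = 1 (diagonal).

R is symmetric with unit diagonal. Assembling:

R = [[1, 0.2671],
 [0.2671, 1]]


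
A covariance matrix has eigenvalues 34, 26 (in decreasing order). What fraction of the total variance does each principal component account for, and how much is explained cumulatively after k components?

Step 1 — total variance = trace(Sigma) = Σ λ_i = 34 + 26 = 60.

Step 2 — fraction explained by component i = λ_i / Σ λ:
  PC1: 34/60 = 0.5667
  PC2: 26/60 = 0.4333

Step 3 — cumulative fraction after k components = (λ_1 + ... + λ_k) / Σ λ:
  k = 1: 34/60 = 0.5667
  k = 2: (34 + 26)/60 = 60/60 = 1

Summary (fraction, with percent):

explained: PC1 0.5667 (56.67%), PC2 0.4333 (43.33%);  cumulative: 0.5667, 1


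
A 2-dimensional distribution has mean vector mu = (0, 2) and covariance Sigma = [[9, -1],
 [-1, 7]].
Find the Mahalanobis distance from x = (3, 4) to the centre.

Step 1 — centre the observation: (x - mu) = (3, 2).

Step 2 — invert Sigma. det(Sigma) = 9·7 - (-1)² = 62.
  Sigma^{-1} = (1/det) · [[d, -b], [-b, a]] = [[0.1129, 0.0161],
 [0.0161, 0.1452]].

Step 3 — form the quadratic (x - mu)^T · Sigma^{-1} · (x - mu):
  Sigma^{-1} · (x - mu) = (0.371, 0.3387).
  (x - mu)^T · [Sigma^{-1} · (x - mu)] = (3)·(0.371) + (2)·(0.3387) = 1.7903.

Step 4 — take square root: d = √(1.7903) ≈ 1.338.

d(x, mu) = √(1.7903) ≈ 1.338


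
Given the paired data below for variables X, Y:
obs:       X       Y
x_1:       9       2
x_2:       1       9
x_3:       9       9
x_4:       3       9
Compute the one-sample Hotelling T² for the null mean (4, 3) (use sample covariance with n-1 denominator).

Step 1 — sample mean vector:
  mean(X) = (9 + 1 + 9 + 3) / 4 = 22/4 = 5.5
  mean(Y) = (2 + 9 + 9 + 9) / 4 = 29/4 = 7.25
  x̄ = (5.5, 7.25),  deviation x̄ - mu_0 = (5.5, 7.25) - (4, 3) = (1.5, 4.25).

Step 2 — sample covariance matrix, S[i,j] = (1/(n-1)) · Σ_k (x_{k,i} - mean_i) · (x_{k,j} - mean_j), divisor n-1 = 3:
  S[X,X] = ((3.5)·(3.5) + (-4.5)·(-4.5) + (3.5)·(3.5) + (-2.5)·(-2.5)) / 3 = 51/3 = 17
  S[X,Y] = ((3.5)·(-5.25) + (-4.5)·(1.75) + (3.5)·(1.75) + (-2.5)·(1.75)) / 3 = -24.5/3 = -8.1667
  S[Y,Y] = ((-5.25)·(-5.25) + (1.75)·(1.75) + (1.75)·(1.75) + (1.75)·(1.75)) / 3 = 36.75/3 = 12.25
  S = [[17, -8.1667],
 [-8.1667, 12.25]].

Step 3 — invert S. det(S) = 17·12.25 - (-8.1667)² = 141.5556.
  S^{-1} = (1/det) · [[d, -b], [-b, a]] = [[0.0865, 0.0577],
 [0.0577, 0.1201]].

Step 4 — quadratic form (x̄ - mu_0)^T · S^{-1} · (x̄ - mu_0):
  S^{-1} · (x̄ - mu_0) = (0.375, 0.5969),
  (x̄ - mu_0)^T · [...] = (1.5)·(0.375) + (4.25)·(0.5969) = 3.0995.

Step 5 — scale by n: T² = 4 · 3.0995 = 12.398.

T² ≈ 12.398


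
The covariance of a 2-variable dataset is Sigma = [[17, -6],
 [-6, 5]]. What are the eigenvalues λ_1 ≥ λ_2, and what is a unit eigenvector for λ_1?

Step 1 — characteristic polynomial of 2×2 Sigma:
  det(Sigma - λI) = λ² - trace · λ + det = 0.
  trace = 17 + 5 = 22, det = 17·5 - (-6)² = 49.
Step 2 — discriminant:
  Δ = trace² - 4·det = 484 - 196 = 288.
Step 3 — eigenvalues:
  λ = (trace ± √Δ)/2 = (22 ± 16.9706)/2,
  λ_1 = 19.4853,  λ_2 = 2.5147.

Step 4 — unit eigenvector for λ_1: solve (Sigma - λ_1 I)v = 0. First row:
  (17 - 19.4853)·v_x + (-6)·v_y = 0, i.e. (-2.4853)·v_x + (-6)·v_y = 0,
  so v ∝ (b, λ_1 - a) = (-6, 2.4853); multiply by -1 so the first entry is positive: u = (6, -2.4853).
  ||u|| = √((6)² + (-2.4853)²) = √(42.1766) ≈ 6.4944,
  v_1 = u/||u|| ≈ (0.9239, -0.3827) (||v_1|| = 1).

λ_1 = 19.4853,  λ_2 = 2.5147;  v_1 ≈ (0.9239, -0.3827)
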